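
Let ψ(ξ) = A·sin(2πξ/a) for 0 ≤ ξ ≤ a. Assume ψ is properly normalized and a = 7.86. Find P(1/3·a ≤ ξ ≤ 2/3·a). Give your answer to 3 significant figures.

P ≈ 0.196

|ψ|² is the probability density, so P = ∫_{1/3·a}^{2/3·a} |ψ|² dξ.
Since A² = 1/(a/2), this is the region integral divided by the full normalization integral.
Let u = ξ/a; then A² and the length scale cancel, so P = ∫_{1/3}^{2/3} sin(2·π·u)^2 du ÷ ∫_{0}^{1} sin(2·π·u)^2 du.
Using ∫ sin(2·π·u)^2 du = u/2 - sin(4·π·u)/(8·π), the numerator is -√(3)/(8·π) + 1/6 and the denominator is 1/2.
Evaluating gives P = (-√(3)/4 + π/3)/π.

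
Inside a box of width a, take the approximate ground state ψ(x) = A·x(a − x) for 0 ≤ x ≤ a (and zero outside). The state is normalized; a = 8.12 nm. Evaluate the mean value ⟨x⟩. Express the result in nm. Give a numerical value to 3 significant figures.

⟨x⟩ ≈ 4.06 nm

By definition ⟨x⟩ = ∫ x |ψ(x)|² dx.
The ratio of the moment integral to the normalization integral gives ⟨x⟩ = a/2.
Putting a = 8.12 gives 4.060.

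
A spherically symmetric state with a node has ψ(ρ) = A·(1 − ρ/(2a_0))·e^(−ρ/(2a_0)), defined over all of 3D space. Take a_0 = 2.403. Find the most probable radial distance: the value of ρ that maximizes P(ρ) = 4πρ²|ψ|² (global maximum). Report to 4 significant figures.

ρ ≈ 12.58

Differentiate P(ρ) = 4πρ²|ψ|² with respect to ρ and set to zero.
Solving yields ρ = a_0·(√(5) + 3).
With a_0 = 2.403, the most probable radial distance is 12.582.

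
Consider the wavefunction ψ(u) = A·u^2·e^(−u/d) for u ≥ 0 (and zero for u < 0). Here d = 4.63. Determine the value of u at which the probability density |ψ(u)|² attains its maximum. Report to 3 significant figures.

u ≈ 9.26

The maximum of |ψ(u)|² occurs where its derivative vanishes.
Solving yields u = 2·d.
With d = 4.63, the most probable position is 9.260.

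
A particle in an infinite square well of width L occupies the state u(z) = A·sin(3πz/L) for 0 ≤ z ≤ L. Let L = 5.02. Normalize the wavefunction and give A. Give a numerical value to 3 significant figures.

The normalization condition is ∫|u|² dz = 1 from 0 to L.
Carrying out the integral gives A² · L/2.
Setting this equal to 1 gives A² = 1/(L/2).
Plugging in L = 5.02 yields A = 0.6312.

A ≈ 0.631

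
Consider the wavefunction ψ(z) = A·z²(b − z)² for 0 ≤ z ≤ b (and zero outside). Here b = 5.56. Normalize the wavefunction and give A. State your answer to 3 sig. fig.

The normalization condition is ∫|ψ|² dz = 1 from 0 to b.
Expanding the polynomial and integrating term by term, ∫|ψ|² dz = A²·(b^9/630).
Hence A² = 1/[b^9/630].
Substituting b = 5.56 gives A² = 0.0001241, so A = 0.01114.

A ≈ 0.0111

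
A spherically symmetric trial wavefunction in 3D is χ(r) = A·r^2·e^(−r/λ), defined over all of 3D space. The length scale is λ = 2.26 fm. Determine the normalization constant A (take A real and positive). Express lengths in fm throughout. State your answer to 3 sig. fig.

Normalization requires ∫|χ|² 4πr² dr = 1, integrated from 0 to ∞.
(Spherical symmetry: dV = 4πr² dr.)
Recall ∫₀^∞ r^m e^(−r/β) dr = m!·β^(m+1), ∫|χ|² 4πr² dr = A²·(45·π·λ^7/2).
Plugging in λ = 2.26 yields A = 0.006854.

A ≈ 0.00685 fm^(-7/2)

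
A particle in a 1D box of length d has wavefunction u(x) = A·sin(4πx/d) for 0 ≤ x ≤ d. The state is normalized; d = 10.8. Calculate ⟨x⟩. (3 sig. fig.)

The expectation value is the |u|²-weighted average of x: ∫ x|u|² dx.
The ratio of the moment integral to the normalization integral gives ⟨x⟩ = d/2.
Putting d = 10.8 gives 5.400.

⟨x⟩ ≈ 5.40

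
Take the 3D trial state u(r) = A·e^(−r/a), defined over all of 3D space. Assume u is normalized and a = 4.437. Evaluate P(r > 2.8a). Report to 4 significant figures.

P = ∫ |u|² 4πr² dr over r > 2.8a.
Normalization gives A² = 1/(π·a^3).
Let t = r/a; then A², 4π and the length scale all cancel, so P = ∫_{2.8}^{∞} t^2·e^(-2·t) dt ÷ ∫_{0}^{∞} t^2·e^(-2·t) dt.
With ∫ t^2·e^(-2·t) dt = -(2·t^2 + 2·t + 1)·e^(-2·t)/4 + C, the region integral is 557·e^(-28/5)/100 and the full one is 1/4.
The region integral divided by the full integral gives P = 0.082388.

P ≈ 0.08239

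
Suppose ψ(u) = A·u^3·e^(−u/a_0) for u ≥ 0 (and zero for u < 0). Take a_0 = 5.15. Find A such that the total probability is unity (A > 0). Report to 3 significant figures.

The normalization condition is ∫|ψ|² du = 1 from 0 to ∞.
Carrying out the integral gives A² · 45·a_0^7/8.
Substituting a_0 = 5.15 gives A² = 0.000001850, so A = 0.001360.

A ≈ 0.00136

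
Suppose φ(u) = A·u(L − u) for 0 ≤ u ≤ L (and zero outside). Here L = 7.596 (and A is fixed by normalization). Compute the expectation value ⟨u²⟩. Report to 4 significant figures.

By definition ⟨u²⟩ = ∫ u^2 |φ(u)|² du.
Since the A² factors cancel between numerator and denominator, ⟨u²⟩ = 2·L^2/7.
Putting L = 7.596 gives 16.485.

⟨u^2⟩ ≈ 16.49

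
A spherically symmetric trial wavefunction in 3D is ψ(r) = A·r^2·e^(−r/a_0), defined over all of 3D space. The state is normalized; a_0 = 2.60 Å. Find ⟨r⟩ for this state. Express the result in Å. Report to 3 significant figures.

⟨r⟩ ≈ 9.10 Å

The expectation value is the |ψ|²-weighted average of r: ∫ r|ψ|² 4πr² dr.
Since the A² factors cancel between numerator and denominator, ⟨r⟩ = 7·a_0/2.
With a_0 = 2.60, ⟨r⟩ = 9.100.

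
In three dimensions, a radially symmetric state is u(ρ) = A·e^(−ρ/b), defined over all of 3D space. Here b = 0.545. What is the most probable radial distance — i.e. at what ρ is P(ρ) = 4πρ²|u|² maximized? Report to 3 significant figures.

Set d/dρ [P(ρ) = 4πρ²|u|²] = 0 and solve for ρ > 0.
This gives ρ = b.
With b = 0.545, the most probable radial distance is 0.5450.

ρ ≈ 0.545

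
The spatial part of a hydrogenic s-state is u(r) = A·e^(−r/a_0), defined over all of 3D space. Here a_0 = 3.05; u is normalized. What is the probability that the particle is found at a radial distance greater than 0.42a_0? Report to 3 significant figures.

P ≈ 0.947

P = ∫ |u|² 4πr² dr over r > 0.42a_0.
Normalization gives A² = 1/(π·a_0^3).
In terms of t = r/a_0 (A², 4π and the length scale all cancel between numerator and denominator), P = [∫_{0.42}^{∞} t^2·e^(-2·t) dt] / [∫_{0}^{∞} t^2·e^(-2·t) dt].
With ∫ t^2·e^(-2·t) dt = -(2·t^2 + 2·t + 1)·e^(-2·t)/4 + C, the region integral is 2741·e^(-21/25)/5000 and the full one is 1/4.
The region integral divided by the full integral gives P = 0.9467.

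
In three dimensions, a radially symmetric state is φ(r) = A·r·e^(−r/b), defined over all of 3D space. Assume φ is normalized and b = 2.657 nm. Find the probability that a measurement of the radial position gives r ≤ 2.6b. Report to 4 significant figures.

P ≈ 0.5939

Integrate the radial probability density 4πr²|φ|² over r ≤ 2.6b.
Normalization gives A² = 1/(3·π·b^5).
Let u = r/b; then A², 4π and the length scale all cancel, so P = ∫_{0}^{2.6} u^4·e^(-2·u) du ÷ ∫_{0}^{∞} u^4·e^(-2·u) du.
An antiderivative of u^4·e^(-2·u) is -(u^4/2 + u^3 + 3·u^2/2 + 3·u/2 + 3/4)·e^(-2·u); evaluating from 0 to 2.6 gives ≈ 0.445404, while the full integral is 3/4.
The region integral divided by the full integral gives P = 0.59387.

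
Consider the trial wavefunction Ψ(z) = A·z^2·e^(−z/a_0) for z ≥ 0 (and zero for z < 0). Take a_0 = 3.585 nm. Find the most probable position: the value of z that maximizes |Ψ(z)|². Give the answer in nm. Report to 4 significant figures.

z ≈ 7.170 nm

Differentiate |Ψ(z)|² with respect to z and set to zero.
Solving yields z = 2·a_0.
With a_0 = 3.585, the most probable position is 7.1700 nm.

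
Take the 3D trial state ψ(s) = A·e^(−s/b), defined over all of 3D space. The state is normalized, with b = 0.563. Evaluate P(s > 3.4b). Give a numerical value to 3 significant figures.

P = ∫ |ψ|² 4πs² ds over s > 3.4b.
Normalization gives A² = 1/(π·b^3).
Substituting u = s/b, A², 4π and the length scale all cancel in the ratio: P = ∫_{3.4}^{∞} u^2·e^(-2·u) du / ∫_{0}^{∞} u^2·e^(-2·u) du.
With ∫ u^2·e^(-2·u) du = -(2·u^2 + 2·u + 1)·e^(-2·u)/4 + C, the region integral is 773·e^(-34/5)/100 and the full one is 1/4.
The region integral divided by the full integral gives P = 0.03444.

P ≈ 0.0344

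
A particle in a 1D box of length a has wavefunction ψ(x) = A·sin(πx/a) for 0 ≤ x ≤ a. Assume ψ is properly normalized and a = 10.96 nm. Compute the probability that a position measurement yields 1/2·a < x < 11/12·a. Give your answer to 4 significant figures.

The probability is P = ∫ |ψ|² dx over [1/2·a, 11/12·a].
Since A² = 1/(a/2), this is the region integral divided by the full normalization integral.
Substituting u = x/a, A² and the length scale cancel in the ratio: P = ∫_{1/2}^{11/12} sin(π·u)^2 du / ∫_{0}^{1} sin(π·u)^2 du.
Using ∫ sin(π·u)^2 du = u/2 - sin(2·π·u)/(4·π), the numerator is 1/(8·π) + 5/24 and the denominator is 1/2.
The result is P = (3 + 5·π)/(12·π).

P ≈ 0.4962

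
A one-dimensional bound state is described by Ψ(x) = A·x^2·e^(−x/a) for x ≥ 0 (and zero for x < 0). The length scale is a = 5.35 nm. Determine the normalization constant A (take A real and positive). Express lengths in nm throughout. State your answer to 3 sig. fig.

A ≈ 0.0174 nm^(-5/2)

Normalization requires ∫|Ψ|² dx = 1, integrated from 0 to ∞.
With Ψ = A·x^2·e^(−x/a), the integral evaluates to A²·[3·a^5/4].
Hence A² = 1/[3·a^5/4].
Plugging in a = 5.35 yields A = 0.01744.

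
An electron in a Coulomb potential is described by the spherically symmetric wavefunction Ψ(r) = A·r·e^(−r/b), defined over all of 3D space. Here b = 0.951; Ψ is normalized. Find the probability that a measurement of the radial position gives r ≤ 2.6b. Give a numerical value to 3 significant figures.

P = ∫ |Ψ|² 4πr² dr over r ≤ 2.6b.
The full normalization integral is A²·[3·π·b^5] = 1, fixing A².
Substituting u = r/b, A², 4π and the length scale all cancel in the ratio: P = ∫_{0}^{2.6} u^4·e^(-2·u) du / ∫_{0}^{∞} u^4·e^(-2·u) du.
With ∫ u^4·e^(-2·u) du = -(u^4/2 + u^3 + 3·u^2/2 + 3·u/2 + 3/4)·e^(-2·u) + C, the region integral is ≈ 0.44540 and the full one is 3/4.
The region integral divided by the full integral gives P = 0.5939.

P ≈ 0.594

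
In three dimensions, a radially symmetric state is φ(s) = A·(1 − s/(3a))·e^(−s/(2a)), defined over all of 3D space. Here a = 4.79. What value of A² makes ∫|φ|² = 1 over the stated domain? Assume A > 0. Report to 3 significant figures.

The normalization condition is ∫|φ|² 4πs² ds = 1 from 0 to ∞.
In 3D with spherical symmetry the volume element is 4πs² ds.
Using ∫₀^∞ sⁿ e^(−αs) ds = n!/αⁿ⁺¹, with φ = A·(1 − s/(3a))·e^(−s/(2a)), the integral evaluates to A²·[8·π·a^3/3].
Hence A² = 1/[8·π·a^3/3].
Plugging in a = 4.79 yields A = 0.03296.

A^2 ≈ 0.00109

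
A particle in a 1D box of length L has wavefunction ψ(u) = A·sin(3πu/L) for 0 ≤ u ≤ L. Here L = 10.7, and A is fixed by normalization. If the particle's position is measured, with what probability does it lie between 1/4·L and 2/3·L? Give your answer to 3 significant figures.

The probability is P = ∫ |ψ|² du over [1/4·L, 2/3·L].
With A² fixed by ∫|ψ|² = 1, i.e. A² = (L/2)^(−1), substitute and integrate.
In terms of t = u/L (A² and the length scale cancel between numerator and denominator), P = [∫_{1/4}^{2/3} sin(3·π·t)^2 dt] / [∫_{0}^{1} sin(3·π·t)^2 dt].
Using ∫ sin(3·π·t)^2 dt = t/2 - sin(6·π·t)/(12·π), the numerator is 5/24 - 1/(12·π) and the denominator is 1/2.
This works out to P = (-2 + 5·π)/(12·π).

P ≈ 0.364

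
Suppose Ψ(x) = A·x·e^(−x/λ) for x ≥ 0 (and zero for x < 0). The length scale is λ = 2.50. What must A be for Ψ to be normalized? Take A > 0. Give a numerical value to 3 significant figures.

Require ∫ |Ψ|² dx = 1 over the whole domain.
With ∫₀^∞ x^2 e^(−αx) dx = 2!/α^3, with Ψ = A·x·e^(−x/λ), the integral evaluates to A²·[λ^3/4].
Plugging in λ = 2.50 yields A = 0.5060.

A ≈ 0.506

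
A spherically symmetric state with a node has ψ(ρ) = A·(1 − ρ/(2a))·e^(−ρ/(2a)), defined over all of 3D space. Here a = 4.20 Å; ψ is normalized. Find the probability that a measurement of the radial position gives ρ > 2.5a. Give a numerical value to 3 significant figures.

P ≈ 0.945

With dV = 4πρ²dρ, the probability is ∫|ψ|² dV over ρ > 2.5a.
Normalization gives A² = 1/(8·π·a^3).
In terms of u = ρ/a (A², 4π and the length scale all cancel between numerator and denominator), P = [∫_{2.5}^{∞} u^2·(1 - u/2)^2·e^(-u) du] / [∫_{0}^{∞} u^2·(1 - u/2)^2·e^(-u) du].
An antiderivative of u^2·(1 - u/2)^2·e^(-u) is -(u^4/4 + u^2 + 2·u + 2)·e^(-u); evaluating from 2.5 to ∞ gives 1473·e^(-5/2)/64, while the full integral is 2.
The region integral divided by the full integral gives P = 0.9446.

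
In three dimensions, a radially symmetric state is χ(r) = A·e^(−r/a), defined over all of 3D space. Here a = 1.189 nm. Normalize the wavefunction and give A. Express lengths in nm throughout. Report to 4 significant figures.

We need A² ∫|f|² 4πr² dr = 1, taking the integral from 0 to ∞.
With χ = A·e^(−r/a), the integral evaluates to A²·[π·a^3].
Substituting a = 1.189 gives A² = 0.18937, so A = 0.43516.

A ≈ 0.4352 nm^(-3/2)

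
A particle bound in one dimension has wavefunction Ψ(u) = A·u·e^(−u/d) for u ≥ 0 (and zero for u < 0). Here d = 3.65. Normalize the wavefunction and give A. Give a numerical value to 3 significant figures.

The normalization condition is ∫|Ψ|² du = 1 from 0 to ∞.
The integral (without the A² prefactor) comes out to d^3/4.
Setting this equal to 1 gives A² = 1/(d^3/4).
Plugging in d = 3.65 yields A = 0.2868.

A ≈ 0.287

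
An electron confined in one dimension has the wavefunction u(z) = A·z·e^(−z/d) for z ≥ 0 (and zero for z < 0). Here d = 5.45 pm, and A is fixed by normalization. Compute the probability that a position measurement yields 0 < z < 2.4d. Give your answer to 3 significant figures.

P ≈ 0.857

The probability is P = ∫ |u|² dz over [0, 2.4d].
With A² fixed by ∫|u|² = 1, i.e. A² = (d^3/4)^(−1), substitute and integrate.
Let t = z/d; then A² and the length scale cancel, so P = ∫_{0}^{2.4} t^2·e^(-2·t) dt ÷ ∫_{0}^{∞} t^2·e^(-2·t) dt.
With ∫ t^2·e^(-2·t) dt = -(2·t^2 + 2·t + 1)·e^(-2·t)/4 + C, the region integral is 1/4 - 433·e^(-24/5)/100 and the full one is 1/4.
Taking the ratio, P = 0.8575.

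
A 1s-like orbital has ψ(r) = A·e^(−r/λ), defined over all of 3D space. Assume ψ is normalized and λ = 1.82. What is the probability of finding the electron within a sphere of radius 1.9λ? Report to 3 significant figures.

With dV = 4πr²dr, the probability is ∫|ψ|² dV over r ≤ 1.9λ.
Normalization gives A² = 1/(π·λ^3).
Substituting u = r/λ, A², 4π and the length scale all cancel in the ratio: P = ∫_{0}^{1.9} u^2·e^(-2·u) du / ∫_{0}^{∞} u^2·e^(-2·u) du.
With ∫ u^2·e^(-2·u) du = -(2·u^2 + 2·u + 1)·e^(-2·u)/4 + C, the region integral is 1/4 - 601·e^(-19/5)/200 and the full one is 1/4.
This evaluates to P = 0.7311.

P ≈ 0.731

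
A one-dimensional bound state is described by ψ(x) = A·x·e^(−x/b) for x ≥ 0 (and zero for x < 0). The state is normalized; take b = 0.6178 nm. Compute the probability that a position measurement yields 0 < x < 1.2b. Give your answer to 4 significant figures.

The probability is P = ∫ |ψ|² dx over [0, 1.2b].
The normalization integral ∫|ψ|²dx over the whole domain equals b^3/4·A², and A² cancels in the ratio.
In terms of u = x/b (A² and the length scale cancel between numerator and denominator), P = [∫_{0}^{1.2} u^2·e^(-2·u) du] / [∫_{0}^{∞} u^2·e^(-2·u) du].
An antiderivative of u^2·e^(-2·u) is -(2·u^2 + 2·u + 1)·e^(-2·u)/4; evaluating from 0 to 1.2 gives 1/4 - 157·e^(-12/5)/100, while the full integral is 1/4.
Evaluating gives P = 0.43029.

P ≈ 0.4303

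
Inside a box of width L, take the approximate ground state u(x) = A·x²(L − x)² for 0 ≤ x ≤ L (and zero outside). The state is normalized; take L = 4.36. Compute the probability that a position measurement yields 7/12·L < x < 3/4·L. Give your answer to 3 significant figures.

The probability is P = ∫ |u|² dx over [7/12·L, 3/4·L].
With A² fixed by ∫|u|² = 1, i.e. A² = (L^9/630)^(−1), substitute and integrate.
In terms of t = x/L (A² and the length scale cancel between numerator and denominator), P = [∫_{7/12}^{3/4} t^4·(1 - t)^4 dt] / [∫_{0}^{1} t^4·(1 - t)^4 dt].
Using ∫ t^4·(1 - t)^4 dt = t^5·(70·t^4 - 315·t^3 + 540·t^2 - 420·t + 126)/630, the numerator is ≈ 0.00040223 and the denominator is 1/630.
Taking the ratio, P = 0.2534.

P ≈ 0.253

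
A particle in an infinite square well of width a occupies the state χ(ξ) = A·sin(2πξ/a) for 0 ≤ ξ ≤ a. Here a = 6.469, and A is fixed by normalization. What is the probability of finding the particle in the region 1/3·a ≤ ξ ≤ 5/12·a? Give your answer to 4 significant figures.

P ≈ 0.08333

P = ∫_{1/3·a}^{5/12·a} |χ(ξ)|² dξ.
The normalization integral ∫|χ|²dξ over the whole domain equals a/2·A², and A² cancels in the ratio.
In terms of u = ξ/a (A² and the length scale cancel between numerator and denominator), P = [∫_{1/3}^{5/12} sin(2·π·u)^2 du] / [∫_{0}^{1} sin(2·π·u)^2 du].
An antiderivative of sin(2·π·u)^2 is u/2 - sin(4·π·u)/(8·π); evaluating from 1/3 to 5/12 gives 1/24, while the full integral is 1/2.
Evaluating gives P = 1/12.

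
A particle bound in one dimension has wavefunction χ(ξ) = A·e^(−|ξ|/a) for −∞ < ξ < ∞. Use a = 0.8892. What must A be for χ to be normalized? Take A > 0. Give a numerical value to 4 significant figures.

A ≈ 1.060

Normalization requires ∫|χ|² dξ = 1, integrated from −∞ to ∞.
With χ = A·e^(−|ξ|/a), the integral evaluates to A²·[a].
Hence A² = 1/[a].
With a = 0.8892: A² = 1.1246 and A = 1.0605.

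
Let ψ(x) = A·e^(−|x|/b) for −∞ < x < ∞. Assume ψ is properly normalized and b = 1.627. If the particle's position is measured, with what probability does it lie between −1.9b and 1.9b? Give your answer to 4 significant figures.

P ≈ 0.9776

The probability is P = ∫ |ψ|² dx over [−1.9b, 1.9b].
The normalization integral ∫|ψ|²dx over the whole domain equals b·A², and A² cancels in the ratio.
By symmetry take twice the x ≥ 0 contribution in numerator and denominator; the 2's cancel. Let u = x/b; then A² and the length scale cancel, so P = ∫_{0}^{1.9} e^(-2·u) du ÷ ∫_{0}^{∞} e^(-2·u) du.
With ∫ e^(-2·u) du = -e^(-2·u)/2 + C, the region integral is 1/2 - e^(-19/5)/2 and the full one is 1/2.
Evaluating gives P = 0.97763.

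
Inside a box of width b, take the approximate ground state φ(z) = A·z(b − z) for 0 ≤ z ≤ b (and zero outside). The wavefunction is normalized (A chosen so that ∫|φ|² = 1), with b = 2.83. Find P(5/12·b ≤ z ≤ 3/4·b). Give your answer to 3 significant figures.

P ≈ 0.550

|φ|² is the probability density, so P = ∫_{5/12·b}^{3/4·b} |φ|² dz.
Since A² = 1/(b^5/30), this is the region integral divided by the full normalization integral.
Let u = z/b; then A² and the length scale cancel, so P = ∫_{5/12}^{3/4} u^2·(1 - u)^2 du ÷ ∫_{0}^{1} u^2·(1 - u)^2 du.
An antiderivative of u^2·(1 - u)^2 is u^3·(6·u^2 - 15·u + 10)/30; evaluating from 5/12 to 3/4 gives ≈ 0.018329, while the full integral is 1/30.
This works out to P = 0.5499.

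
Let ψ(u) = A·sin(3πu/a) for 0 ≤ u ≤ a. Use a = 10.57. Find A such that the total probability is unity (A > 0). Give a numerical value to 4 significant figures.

A ≈ 0.4350

Normalization requires ∫|ψ|² du = 1, integrated from 0 to a.
Using sin²θ = (1 − cos 2θ)/2, with ψ = A·sin(3πu/a), the integral evaluates to A²·[a/2].
So A² = (a/2)^(−1).
Plugging in a = 10.57 yields A = 0.43499.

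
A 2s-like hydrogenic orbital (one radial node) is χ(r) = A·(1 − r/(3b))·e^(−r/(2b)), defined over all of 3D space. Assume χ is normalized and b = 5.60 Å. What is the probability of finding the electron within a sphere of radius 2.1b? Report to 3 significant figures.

P ≈ 0.331

P = ∫ |χ|² 4πr² dr over r ≤ 2.1b.
A² is fixed by ∫₀^∞ 4πr²|χ|² dr = 1, i.e. A² = (8·π·b^3/3)^(−1).
Let u = r/b; then A², 4π and the length scale all cancel, so P = ∫_{0}^{2.1} u^2·(1 - u/3)^2·e^(-u) du ÷ ∫_{0}^{∞} u^2·(1 - u/3)^2·e^(-u) du.
Using ∫ u^2·(1 - u/3)^2·e^(-u) du = (-u^4 + 2·u^3 - 3·u^2 - 6·u - 6)·e^(-u)/9, the numerator is ≈ 0.22098 and the denominator is 2/3.
This evaluates to P = 0.3315.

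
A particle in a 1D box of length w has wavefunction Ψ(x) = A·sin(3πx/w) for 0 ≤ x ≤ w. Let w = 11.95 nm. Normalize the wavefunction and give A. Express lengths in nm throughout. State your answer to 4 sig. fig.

A ≈ 0.4091 nm^(-1/2)

Require ∫ |Ψ|² dx = 1 over the whole domain.
∫|Ψ|² dx = A²·(w/2).
Setting this equal to 1 gives A² = 1/(w/2).
Substituting w = 11.95 gives A² = 0.16736, so A = 0.40910.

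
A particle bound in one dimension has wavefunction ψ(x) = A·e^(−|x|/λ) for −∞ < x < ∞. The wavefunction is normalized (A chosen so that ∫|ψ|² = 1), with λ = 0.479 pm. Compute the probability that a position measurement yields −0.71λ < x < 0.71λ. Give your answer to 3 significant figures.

P = ∫_{−0.71λ}^{0.71λ} |ψ(x)|² dx.
The normalization integral ∫|ψ|²dx over the whole domain equals λ·A², and A² cancels in the ratio.
By symmetry take twice the x ≥ 0 contribution in numerator and denominator; the 2's cancel. In terms of u = x/λ (A² and the length scale cancel between numerator and denominator), P = [∫_{0}^{0.71} e^(-2·u) du] / [∫_{0}^{∞} e^(-2·u) du].
With ∫ e^(-2·u) du = -e^(-2·u)/2 + C, the region integral is 1/2 - e^(-71/50)/2 and the full one is 1/2.
The result is P = 0.7583.

P ≈ 0.758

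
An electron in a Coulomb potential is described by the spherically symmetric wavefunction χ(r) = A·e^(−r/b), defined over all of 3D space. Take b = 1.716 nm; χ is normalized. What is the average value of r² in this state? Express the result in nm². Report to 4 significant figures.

⟨r^2⟩ ≈ 8.834 nm^2

The expectation value is the |χ|²-weighted average of r^2: ∫ r^2|χ|² 4πr² dr.
Evaluating both integrals, ⟨r²⟩ = 3·b^2.
Putting b = 1.716 gives 8.8340.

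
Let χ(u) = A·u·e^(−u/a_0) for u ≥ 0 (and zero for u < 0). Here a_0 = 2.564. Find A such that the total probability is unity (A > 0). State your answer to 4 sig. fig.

Normalization requires ∫|χ|² du = 1, integrated from 0 to ∞.
Using ∫₀^∞ uⁿ e^(−αu) du = n!/αⁿ⁺¹, the integral (without the A² prefactor) comes out to a_0^3/4.
So A² = (a_0^3/4)^(−1).
With a_0 = 2.564: A² = 0.23730 and A = 0.48714.

A ≈ 0.4871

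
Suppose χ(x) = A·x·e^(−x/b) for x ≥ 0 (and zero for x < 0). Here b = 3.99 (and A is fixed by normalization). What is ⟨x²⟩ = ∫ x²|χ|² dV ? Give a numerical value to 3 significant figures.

⟨x^2⟩ ≈ 47.8

The expectation value is the |χ|²-weighted average of x^2: ∫ x^2|χ|² dx.
Since the A² factors cancel between numerator and denominator, ⟨x²⟩ = 3·b^2.
With b = 3.99, ⟨x^2⟩ = 47.76.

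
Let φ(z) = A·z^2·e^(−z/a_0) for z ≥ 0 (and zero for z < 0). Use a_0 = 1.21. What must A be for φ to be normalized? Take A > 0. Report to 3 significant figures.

Normalization requires ∫|φ|² dz = 1, integrated from 0 to ∞.
Recall ∫₀^∞ z^m e^(−z/β) dz = m!·β^(m+1), carrying out the integral gives A² · 3·a_0^5/4.
So A² = (3·a_0^5/4)^(−1).
Plugging in a_0 = 1.21 yields A = 0.7170.

A ≈ 0.717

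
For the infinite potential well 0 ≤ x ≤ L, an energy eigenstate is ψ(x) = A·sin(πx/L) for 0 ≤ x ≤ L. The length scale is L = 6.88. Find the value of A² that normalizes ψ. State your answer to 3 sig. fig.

A^2 ≈ 0.291

Require ∫ |ψ|² dx = 1 over the whole domain.
Using sin²θ = (1 − cos 2θ)/2, carrying out the integral gives A² · L/2.
With L = 6.88: A² = 0.2907 and A = 0.5392.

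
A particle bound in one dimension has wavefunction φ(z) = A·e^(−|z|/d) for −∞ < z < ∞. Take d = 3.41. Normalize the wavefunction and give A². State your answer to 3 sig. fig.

A^2 ≈ 0.293

We need A² ∫|f|² dz = 1, taking the integral from −∞ to ∞.
Recall ∫₀^∞ z^m e^(−z/β) dz = m!·β^(m+1), ∫|φ|² dz = A²·(d).
Setting this equal to 1 gives A² = 1/(d).
Plugging in d = 3.41 yields A = 0.5415.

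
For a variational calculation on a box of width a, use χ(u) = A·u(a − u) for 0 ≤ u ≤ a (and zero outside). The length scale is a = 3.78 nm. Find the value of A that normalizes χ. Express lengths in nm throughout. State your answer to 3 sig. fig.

Normalization requires ∫|χ|² du = 1, integrated from 0 to a.
Expanding the polynomial and integrating term by term, ∫|χ|² du = A²·(a^5/30).
With a = 3.78: A² = 0.03887 and A = 0.1972.

A ≈ 0.197 nm^(-5/2)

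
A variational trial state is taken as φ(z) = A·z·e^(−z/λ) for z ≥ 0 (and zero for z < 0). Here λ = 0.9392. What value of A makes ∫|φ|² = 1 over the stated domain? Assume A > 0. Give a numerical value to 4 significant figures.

We need A² ∫|f|² dz = 1, taking the integral from 0 to ∞.
With ∫₀^∞ z^2 e^(−αz) dz = 2!/α^3, carrying out the integral gives A² · λ^3/4.
Setting this equal to 1 gives A² = 1/(λ^3/4).
With λ = 0.9392: A² = 4.8282 and A = 2.1973.

A ≈ 2.197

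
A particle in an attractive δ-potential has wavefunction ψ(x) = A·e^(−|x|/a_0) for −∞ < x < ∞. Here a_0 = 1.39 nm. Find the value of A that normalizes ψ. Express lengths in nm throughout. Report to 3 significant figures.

Require ∫ |ψ|² dx = 1 over the whole domain.
∫|ψ|² dx = A²·(a_0).
So A² = (a_0)^(−1).
Plugging in a_0 = 1.39 yields A = 0.8482.

A ≈ 0.848 nm^(-1/2)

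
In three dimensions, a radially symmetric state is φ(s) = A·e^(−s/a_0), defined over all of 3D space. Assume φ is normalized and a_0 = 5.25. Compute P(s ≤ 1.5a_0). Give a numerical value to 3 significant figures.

P ≈ 0.577

P = ∫ |φ|² 4πs² ds over s ≤ 1.5a_0.
The full normalization integral is A²·[π·a_0^3] = 1, fixing A².
Substituting u = s/a_0, A², 4π and the length scale all cancel in the ratio: P = ∫_{0}^{1.5} u^2·e^(-2·u) du / ∫_{0}^{∞} u^2·e^(-2·u) du.
An antiderivative of u^2·e^(-2·u) is -(2·u^2 + 2·u + 1)·e^(-2·u)/4; evaluating from 0 to 1.5 gives 1/4 - 17·e^(-3)/8, while the full integral is 1/4.
Taking the ratio yields P = 0.5768.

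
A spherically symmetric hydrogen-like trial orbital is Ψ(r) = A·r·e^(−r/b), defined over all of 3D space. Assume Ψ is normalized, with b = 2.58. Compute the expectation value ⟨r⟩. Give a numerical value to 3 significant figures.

The expectation value is the |Ψ|²-weighted average of r: ∫ r|Ψ|² 4πr² dr.
Evaluating both integrals, ⟨r⟩ = 5·b/2.
Putting b = 2.58 gives 6.450.

⟨r⟩ ≈ 6.45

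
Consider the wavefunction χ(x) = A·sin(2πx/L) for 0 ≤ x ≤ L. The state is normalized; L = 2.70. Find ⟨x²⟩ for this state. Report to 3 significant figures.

⟨x^2⟩ ≈ 2.34

By definition ⟨x²⟩ = ∫ x^2 |χ(x)|² dx.
The ratio of the moment integral to the normalization integral gives ⟨x²⟩ = -L^2/(8·π^2) + L^2/3.
Putting L = 2.70 gives 2.338.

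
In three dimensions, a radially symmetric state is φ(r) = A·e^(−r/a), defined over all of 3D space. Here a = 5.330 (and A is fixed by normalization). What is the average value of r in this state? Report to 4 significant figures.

⟨r⟩ ≈ 7.995

By definition ⟨r⟩ = ∫ r |φ(r)|² 4πr² dr.
The ratio of the moment integral to the normalization integral gives ⟨r⟩ = 3·a/2.
Putting a = 5.330 gives 7.9950.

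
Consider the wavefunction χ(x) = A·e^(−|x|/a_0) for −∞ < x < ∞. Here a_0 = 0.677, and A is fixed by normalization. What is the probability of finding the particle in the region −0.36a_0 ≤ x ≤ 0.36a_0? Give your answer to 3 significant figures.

P ≈ 0.513

|χ|² is the probability density, so P = ∫_{−0.36a_0}^{0.36a_0} |χ|² dx.
The normalization integral ∫|χ|²dx over the whole domain equals a_0·A², and A² cancels in the ratio.
By symmetry take twice the x ≥ 0 contribution in numerator and denominator; the 2's cancel. Substituting u = x/a_0, A² and the length scale cancel in the ratio: P = ∫_{0}^{0.36} e^(-2·u) du / ∫_{0}^{∞} e^(-2·u) du.
With ∫ e^(-2·u) du = -e^(-2·u)/2 + C, the region integral is 1/2 - e^(-18/25)/2 and the full one is 1/2.
Taking the ratio, P = 0.5132.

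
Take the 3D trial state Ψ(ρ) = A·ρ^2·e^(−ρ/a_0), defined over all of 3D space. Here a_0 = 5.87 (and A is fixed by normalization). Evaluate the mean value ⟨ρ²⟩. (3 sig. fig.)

⟨ρ²⟩ = ∫ ρ^2 |Ψ|² 4πρ² dρ over the full domain.
With ∫₀^∞ ρ^8 e^(−αρ) dρ = 8!/α^9, evaluating both integrals, ⟨ρ²⟩ = 14·a_0^2.
Putting a_0 = 5.87 gives 482.4.

⟨ρ^2⟩ ≈ 482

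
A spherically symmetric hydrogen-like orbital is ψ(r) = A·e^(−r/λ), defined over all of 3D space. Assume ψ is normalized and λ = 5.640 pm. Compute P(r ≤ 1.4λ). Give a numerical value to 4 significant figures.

P = ∫ |ψ|² 4πr² dr over r ≤ 1.4λ.
Normalization gives A² = 1/(π·λ^3).
In terms of u = r/λ (A², 4π and the length scale all cancel between numerator and denominator), P = [∫_{0}^{1.4} u^2·e^(-2·u) du] / [∫_{0}^{∞} u^2·e^(-2·u) du].
With ∫ u^2·e^(-2·u) du = -(2·u^2 + 2·u + 1)·e^(-2·u)/4 + C, the region integral is 1/4 - 193·e^(-14/5)/100 and the full one is 1/4.
The region integral divided by the full integral gives P = 0.53055.

P ≈ 0.5305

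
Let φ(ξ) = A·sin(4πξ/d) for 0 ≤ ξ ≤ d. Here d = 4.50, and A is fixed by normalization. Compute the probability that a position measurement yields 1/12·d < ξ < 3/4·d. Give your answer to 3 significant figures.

The probability is P = ∫ |φ|² dξ over [1/12·d, 3/4·d].
The normalization integral ∫|φ|²dξ over the whole domain equals d/2·A², and A² cancels in the ratio.
In terms of u = ξ/d (A² and the length scale cancel between numerator and denominator), P = [∫_{1/12}^{3/4} sin(4·π·u)^2 du] / [∫_{0}^{1} sin(4·π·u)^2 du].
An antiderivative of sin(4·π·u)^2 is u/2 - sin(4·π·u)·cos(4·π·u)/(8·π); evaluating from 1/12 to 3/4 gives √(3)/(32·π) + 1/3, while the full integral is 1/2.
Taking the ratio, P = √(3)/(16·π) + 2/3.

P ≈ 0.701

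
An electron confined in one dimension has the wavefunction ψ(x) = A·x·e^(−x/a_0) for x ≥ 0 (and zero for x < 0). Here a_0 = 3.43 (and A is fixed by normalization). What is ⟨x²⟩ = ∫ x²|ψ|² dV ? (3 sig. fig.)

⟨x^2⟩ ≈ 35.3

By definition ⟨x²⟩ = ∫ x^2 |ψ(x)|² dx.
Since the A² factors cancel between numerator and denominator, ⟨x²⟩ = 3·a_0^2.
With a_0 = 3.43, ⟨x^2⟩ = 35.29.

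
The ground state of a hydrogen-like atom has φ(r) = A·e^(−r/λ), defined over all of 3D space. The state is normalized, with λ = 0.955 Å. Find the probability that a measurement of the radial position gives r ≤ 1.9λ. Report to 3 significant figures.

Integrate the radial probability density 4πr²|φ|² over r ≤ 1.9λ.
The full normalization integral is A²·[π·λ^3] = 1, fixing A².
Let u = r/λ; then A², 4π and the length scale all cancel, so P = ∫_{0}^{1.9} u^2·e^(-2·u) du ÷ ∫_{0}^{∞} u^2·e^(-2·u) du.
With ∫ u^2·e^(-2·u) du = -(2·u^2 + 2·u + 1)·e^(-2·u)/4 + C, the region integral is 1/4 - 601·e^(-19/5)/200 and the full one is 1/4.
The region integral divided by the full integral gives P = 0.7311.

P ≈ 0.731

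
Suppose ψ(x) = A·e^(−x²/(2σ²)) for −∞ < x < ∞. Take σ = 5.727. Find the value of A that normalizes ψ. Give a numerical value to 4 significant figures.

A ≈ 0.3139

We need A² ∫|f|² dx = 1, taking the integral from −∞ to ∞.
With ψ = A·e^(−x²/(2σ²)), the integral evaluates to A²·[√(π)·σ].
So A² = (√(π)·σ)^(−1).
With σ = 5.727: A² = 0.098514 and A = 0.31387.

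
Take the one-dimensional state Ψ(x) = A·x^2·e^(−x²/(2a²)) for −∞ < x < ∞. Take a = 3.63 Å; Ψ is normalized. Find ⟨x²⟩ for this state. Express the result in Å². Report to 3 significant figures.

⟨x^2⟩ ≈ 32.9 Å^2

By definition ⟨x²⟩ = ∫ x^2 |Ψ(x)|² dx.
Evaluating both integrals, ⟨x²⟩ = 5·a^2/2.
With a = 3.63, ⟨x^2⟩ = 32.94.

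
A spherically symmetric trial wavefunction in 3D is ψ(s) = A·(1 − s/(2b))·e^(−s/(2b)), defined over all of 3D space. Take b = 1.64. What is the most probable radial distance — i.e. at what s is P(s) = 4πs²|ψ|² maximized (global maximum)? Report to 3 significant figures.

Set d/ds [P(s) = 4πs²|ψ|²] = 0 and solve for s > 0.
This gives s = b·(√(5) + 3).
With b = 1.64, the most probable radial distance is 8.587.

s ≈ 8.59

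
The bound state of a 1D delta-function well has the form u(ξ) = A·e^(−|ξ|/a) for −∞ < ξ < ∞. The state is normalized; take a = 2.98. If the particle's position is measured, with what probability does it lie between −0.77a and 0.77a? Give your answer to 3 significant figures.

|u|² is the probability density, so P = ∫_{−0.77a}^{0.77a} |u|² dξ.
With A² fixed by ∫|u|² = 1, i.e. A² = (a)^(−1), substitute and integrate.
By symmetry take twice the ξ ≥ 0 contribution in numerator and denominator; the 2's cancel. Let t = ξ/a; then A² and the length scale cancel, so P = ∫_{0}^{0.77} e^(-2·t) dt ÷ ∫_{0}^{∞} e^(-2·t) dt.
Using ∫ e^(-2·t) dt = -e^(-2·t)/2, the numerator is 1/2 - e^(-77/50)/2 and the denominator is 1/2.
This works out to P = 0.7856.

P ≈ 0.786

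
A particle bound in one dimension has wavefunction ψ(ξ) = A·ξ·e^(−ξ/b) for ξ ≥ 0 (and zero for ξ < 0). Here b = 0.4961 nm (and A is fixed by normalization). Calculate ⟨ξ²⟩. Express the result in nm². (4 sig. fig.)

⟨ξ^2⟩ ≈ 0.7383 nm^2

By definition ⟨ξ²⟩ = ∫ ξ^2 |ψ(ξ)|² dξ.
Evaluating both integrals, ⟨ξ²⟩ = 3·b^2.
Putting b = 0.4961 gives 0.73835.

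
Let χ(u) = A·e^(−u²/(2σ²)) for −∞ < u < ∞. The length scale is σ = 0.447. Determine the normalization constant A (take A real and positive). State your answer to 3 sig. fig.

A ≈ 1.12

The normalization condition is ∫|χ|² du = 1 from −∞ to ∞.
∫|χ|² du = A²·(√(π)·σ).
Hence A² = 1/[√(π)·σ].
Plugging in σ = 0.447 yields A = 1.123.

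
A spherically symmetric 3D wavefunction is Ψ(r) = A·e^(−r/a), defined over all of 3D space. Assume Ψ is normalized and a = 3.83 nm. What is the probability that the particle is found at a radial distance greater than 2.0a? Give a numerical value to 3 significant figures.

P ≈ 0.238

P = ∫ |Ψ|² 4πr² dr over r > 2.0a.
The full normalization integral is A²·[π·a^3] = 1, fixing A².
Substituting u = r/a, A², 4π and the length scale all cancel in the ratio: P = ∫_{2.0}^{∞} u^2·e^(-2·u) du / ∫_{0}^{∞} u^2·e^(-2·u) du.
With ∫ u^2·e^(-2·u) du = -(2·u^2 + 2·u + 1)·e^(-2·u)/4 + C, the region integral is 13·e^(-4)/4 and the full one is 1/4.
Taking the ratio yields P = 0.2381.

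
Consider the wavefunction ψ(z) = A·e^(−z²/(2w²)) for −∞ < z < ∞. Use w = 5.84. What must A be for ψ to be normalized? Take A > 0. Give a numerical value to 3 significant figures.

A ≈ 0.311

Require ∫ |ψ|² dz = 1 over the whole domain.
With ψ = A·e^(−z²/(2w²)), the integral evaluates to A²·[√(π)·w].
So A² = (√(π)·w)^(−1).
Substituting w = 5.84 gives A² = 0.09661, so A = 0.3108.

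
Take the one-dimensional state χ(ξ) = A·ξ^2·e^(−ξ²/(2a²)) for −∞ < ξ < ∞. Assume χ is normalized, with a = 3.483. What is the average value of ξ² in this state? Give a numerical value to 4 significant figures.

⟨ξ^2⟩ ≈ 30.33

⟨ξ²⟩ = ∫ ξ^2 |χ|² dξ over the full domain.
Evaluating both integrals, ⟨ξ²⟩ = 5·a^2/2.
With a = 3.483, ⟨ξ^2⟩ = 30.328.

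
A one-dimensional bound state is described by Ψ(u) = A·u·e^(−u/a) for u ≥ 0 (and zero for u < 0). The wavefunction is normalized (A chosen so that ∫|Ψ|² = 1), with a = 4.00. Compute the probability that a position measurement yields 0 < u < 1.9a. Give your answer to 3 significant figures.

|Ψ|² is the probability density, so P = ∫_{0}^{1.9a} |Ψ|² du.
Since A² = 1/(a^3/4), this is the region integral divided by the full normalization integral.
In terms of t = u/a (A² and the length scale cancel between numerator and denominator), P = [∫_{0}^{1.9} t^2·e^(-2·t) dt] / [∫_{0}^{∞} t^2·e^(-2·t) dt].
Using ∫ t^2·e^(-2·t) dt = -(2·t^2 + 2·t + 1)·e^(-2·t)/4, the numerator is 1/4 - 601·e^(-19/5)/200 and the denominator is 1/4.
This works out to P = 0.7311.

P ≈ 0.731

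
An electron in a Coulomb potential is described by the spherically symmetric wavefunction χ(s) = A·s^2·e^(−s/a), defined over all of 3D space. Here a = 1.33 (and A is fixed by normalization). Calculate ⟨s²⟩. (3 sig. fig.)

⟨s^2⟩ ≈ 24.8

By definition ⟨s²⟩ = ∫ s^2 |χ(s)|² 4πs² ds.
Using ∫₀^∞ sⁿ e^(−αs) ds = n!/αⁿ⁺¹, evaluating both integrals, ⟨s²⟩ = 14·a^2.
Putting a = 1.33 gives 24.76.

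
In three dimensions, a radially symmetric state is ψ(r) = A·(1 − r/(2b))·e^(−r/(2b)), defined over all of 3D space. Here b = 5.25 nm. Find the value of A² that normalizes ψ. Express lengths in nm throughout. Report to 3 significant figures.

A^2 ≈ 0.000275 nm^(-3)

Normalization requires ∫|ψ|² 4πr² dr = 1, integrated from 0 to ∞.
In 3D with spherical symmetry the volume element is 4πr² dr.
Using ∫₀^∞ rⁿ e^(−αr) dr = n!/αⁿ⁺¹, carrying out the integral gives A² · 8·π·b^3.
Substituting b = 5.25 gives A² = 0.0002750, so A = 0.01658.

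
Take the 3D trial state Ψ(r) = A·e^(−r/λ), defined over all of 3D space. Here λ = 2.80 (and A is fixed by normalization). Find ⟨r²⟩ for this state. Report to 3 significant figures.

⟨r^2⟩ ≈ 23.5

The expectation value is the |Ψ|²-weighted average of r^2: ∫ r^2|Ψ|² 4πr² dr.
Evaluating both integrals, ⟨r²⟩ = 3·λ^2.
With λ = 2.80, ⟨r^2⟩ = 23.52.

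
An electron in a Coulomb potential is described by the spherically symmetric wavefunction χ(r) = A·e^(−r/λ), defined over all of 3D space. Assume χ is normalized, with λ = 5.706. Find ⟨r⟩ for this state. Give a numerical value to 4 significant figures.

By definition ⟨r⟩ = ∫ r |χ(r)|² 4πr² dr.
Since the A² factors cancel between numerator and denominator, ⟨r⟩ = 3·λ/2.
Putting λ = 5.706 gives 8.5590.

⟨r⟩ ≈ 8.559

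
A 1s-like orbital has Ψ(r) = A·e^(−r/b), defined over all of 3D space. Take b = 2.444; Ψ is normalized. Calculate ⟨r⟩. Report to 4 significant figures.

⟨r⟩ ≈ 3.666

⟨r⟩ = ∫ r |Ψ|² 4πr² dr over the full domain.
Since the A² factors cancel between numerator and denominator, ⟨r⟩ = 3·b/2.
With b = 2.444, ⟨r⟩ = 3.6660.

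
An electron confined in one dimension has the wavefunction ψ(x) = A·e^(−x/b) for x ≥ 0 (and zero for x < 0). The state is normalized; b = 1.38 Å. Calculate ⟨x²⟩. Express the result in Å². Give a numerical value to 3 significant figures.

⟨x^2⟩ ≈ 0.952 Å^2

By definition ⟨x²⟩ = ∫ x^2 |ψ(x)|² dx.
Recall ∫₀^∞ x^m e^(−x/β) dx = m!·β^(m+1), the ratio of the moment integral to the normalization integral gives ⟨x²⟩ = b^2/2.
With b = 1.38, ⟨x^2⟩ = 0.9522.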